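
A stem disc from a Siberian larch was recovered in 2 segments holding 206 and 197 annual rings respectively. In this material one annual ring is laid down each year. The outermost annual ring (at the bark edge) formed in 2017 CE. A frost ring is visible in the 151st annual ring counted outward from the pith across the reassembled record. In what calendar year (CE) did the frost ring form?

Total annual rings = 206 + 197 = 403.
Between annual ring 151 and the bark edge there are 403 − 151 = 252 annual rings.
2017 − 252 = 1765 CE.

1765 CE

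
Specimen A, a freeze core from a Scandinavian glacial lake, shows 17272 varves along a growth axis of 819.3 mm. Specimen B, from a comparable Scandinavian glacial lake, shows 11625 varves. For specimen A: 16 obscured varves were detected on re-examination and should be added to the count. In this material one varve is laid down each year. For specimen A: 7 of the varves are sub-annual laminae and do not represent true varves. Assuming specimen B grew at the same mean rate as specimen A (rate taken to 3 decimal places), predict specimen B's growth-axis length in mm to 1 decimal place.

546.4 mm

Specimen A: after corrections the count is 17272 − 7 + 16 = 17281 varves.
A: Mean rate = 819.3 mm / 17281 years ≈ 0.047 mm/yr.
B's length ≈ 0.047 × 11625 = 546.4 mm.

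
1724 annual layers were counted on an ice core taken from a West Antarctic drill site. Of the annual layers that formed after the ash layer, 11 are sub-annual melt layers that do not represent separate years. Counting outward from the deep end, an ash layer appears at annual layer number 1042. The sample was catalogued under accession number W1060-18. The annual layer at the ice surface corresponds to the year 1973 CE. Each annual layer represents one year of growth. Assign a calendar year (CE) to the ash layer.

Between annual layer 1042 and the ice surface there are 1724 − 1042 = 682 annual layers.
682 − 11 false = 671 true annual layers after the ash layer.
The annual layer at the ice surface is 1973 CE, so the ash layer dates to 1973 − 671 = 1302 CE.

1302 CE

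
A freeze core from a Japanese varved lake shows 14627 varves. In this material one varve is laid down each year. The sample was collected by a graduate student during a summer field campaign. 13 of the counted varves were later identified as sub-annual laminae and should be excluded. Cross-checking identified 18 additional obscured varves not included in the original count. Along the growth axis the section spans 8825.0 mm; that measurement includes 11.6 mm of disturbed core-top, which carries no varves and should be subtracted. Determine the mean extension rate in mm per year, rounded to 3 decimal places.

0.602 mm per year

Correcting the raw count gives 14627 − 13 + 18 = 14632 true varves.
Net length = 8825.0 − 11.6 = 8813.4 mm.
8813.4 mm over 14632 years gives 8813.4 / 14632 ≈ 0.602 mm per year.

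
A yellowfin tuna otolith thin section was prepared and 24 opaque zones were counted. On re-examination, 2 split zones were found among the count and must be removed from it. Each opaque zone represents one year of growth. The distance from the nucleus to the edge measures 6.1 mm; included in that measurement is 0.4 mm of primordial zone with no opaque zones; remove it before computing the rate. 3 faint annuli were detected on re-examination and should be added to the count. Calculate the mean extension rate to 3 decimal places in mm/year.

0.228 mm/year

After corrections the count is 24 − 2 + 3 = 25 opaque zones.
The growth record spans 6.1 − 0.4 = 5.7 mm.
5.7 mm over 25 years gives 5.7 / 25 ≈ 0.228 mm/year.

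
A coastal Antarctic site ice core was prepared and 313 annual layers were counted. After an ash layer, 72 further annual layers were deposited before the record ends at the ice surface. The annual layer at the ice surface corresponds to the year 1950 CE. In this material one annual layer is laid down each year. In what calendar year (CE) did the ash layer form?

1878 CE

There are 72 annual layers younger than the ash layer.
Counting back 72 years from 1950 CE places the ash layer in 1950 − 72 = 1878 CE.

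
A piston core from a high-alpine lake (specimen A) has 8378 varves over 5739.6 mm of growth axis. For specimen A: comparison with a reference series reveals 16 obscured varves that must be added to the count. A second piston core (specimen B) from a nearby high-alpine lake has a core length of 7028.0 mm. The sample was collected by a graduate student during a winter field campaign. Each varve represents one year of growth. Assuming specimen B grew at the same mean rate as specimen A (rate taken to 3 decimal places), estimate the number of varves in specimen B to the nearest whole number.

10275 varves

Specimen A: after corrections the count is 8378 + 16 = 8394 varves.
A: 5739.6 mm over 8394 years gives 5739.6 / 8394 ≈ 0.684 mm/year.
B spans 7028.0 / 0.684 = 10274.85 years ≈ 10275 varves.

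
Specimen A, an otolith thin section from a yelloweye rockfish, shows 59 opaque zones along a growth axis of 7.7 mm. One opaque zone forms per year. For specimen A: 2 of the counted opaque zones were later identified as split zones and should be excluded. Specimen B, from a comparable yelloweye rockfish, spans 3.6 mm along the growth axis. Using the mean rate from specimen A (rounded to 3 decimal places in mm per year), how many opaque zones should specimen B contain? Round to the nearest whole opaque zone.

Specimen A: correcting the raw count gives 59 − 2 = 57 true opaque zones.
A: Mean rate = 7.7 mm / 57 years ≈ 0.135 mm/year.
For B, 3.6 / 0.135 = 26.67 years ≈ 27 opaque zones.

27 opaque zones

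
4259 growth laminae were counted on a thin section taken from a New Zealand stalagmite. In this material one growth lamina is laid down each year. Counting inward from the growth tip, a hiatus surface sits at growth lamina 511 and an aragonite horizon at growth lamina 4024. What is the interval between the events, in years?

Separation: 4024 − 511 = 3513 growth laminae.
One growth lamina per year makes the interval 3513 years.

3513 yr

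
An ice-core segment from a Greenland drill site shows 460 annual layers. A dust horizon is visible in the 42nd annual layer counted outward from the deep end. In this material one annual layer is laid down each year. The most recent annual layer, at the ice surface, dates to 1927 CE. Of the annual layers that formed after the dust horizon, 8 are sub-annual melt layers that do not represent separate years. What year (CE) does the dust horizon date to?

1517 CE

The dust horizon sits at annual layer 42 from the deep end, so 460 − 42 = 418 annual layers formed after it.
Excluding 8 false annual layers: 418 − 8 = 410.
1927 − 410 = 1517 CE.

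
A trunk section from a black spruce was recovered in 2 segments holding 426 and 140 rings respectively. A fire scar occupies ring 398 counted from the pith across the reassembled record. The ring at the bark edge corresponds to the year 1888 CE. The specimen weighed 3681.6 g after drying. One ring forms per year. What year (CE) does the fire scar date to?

Total rings = 426 + 140 = 566.
566 − 398 = 168 rings lie beyond the fire scar toward the bark edge.
Counting back 168 years from 1888 CE places the fire scar in 1888 − 168 = 1720 CE.

1720 CE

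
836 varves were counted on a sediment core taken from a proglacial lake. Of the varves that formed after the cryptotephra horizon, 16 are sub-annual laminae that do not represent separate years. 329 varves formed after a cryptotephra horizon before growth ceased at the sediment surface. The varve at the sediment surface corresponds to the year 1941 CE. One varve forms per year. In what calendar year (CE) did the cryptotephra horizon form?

329 varves post-date the cryptotephra horizon.
Removing the 16 false varves leaves 329 − 16 = 313 true varves beyond the cryptotephra horizon.
1941 − 313 = 1628 CE.

1628 CE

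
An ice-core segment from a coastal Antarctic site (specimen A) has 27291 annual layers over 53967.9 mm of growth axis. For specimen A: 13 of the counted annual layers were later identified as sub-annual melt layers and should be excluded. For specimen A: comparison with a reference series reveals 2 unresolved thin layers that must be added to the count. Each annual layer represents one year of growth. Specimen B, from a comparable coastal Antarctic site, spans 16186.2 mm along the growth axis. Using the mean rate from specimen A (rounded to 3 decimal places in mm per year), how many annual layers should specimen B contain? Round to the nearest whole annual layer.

Specimen A: adjusted count: 27291 − 13 + 2 = 27280 annual layers.
A: Mean rate = 53967.9 mm / 27280 years ≈ 1.978 mm per year.
For B, 16186.2 / 1.978 = 8183.11 years ≈ 8183 annual layers.

8183 annual layers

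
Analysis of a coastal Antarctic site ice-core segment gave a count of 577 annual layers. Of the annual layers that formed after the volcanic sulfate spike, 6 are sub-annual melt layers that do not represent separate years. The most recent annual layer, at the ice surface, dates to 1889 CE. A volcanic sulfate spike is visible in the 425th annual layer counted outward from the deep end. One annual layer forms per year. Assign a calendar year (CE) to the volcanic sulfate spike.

1743 CE

Between annual layer 425 and the ice surface there are 577 − 425 = 152 annual layers.
Removing the 6 false annual layers leaves 152 − 6 = 146 true annual layers beyond the volcanic sulfate spike.
The annual layer at the ice surface is 1889 CE, so the volcanic sulfate spike dates to 1889 − 146 = 1743 CE.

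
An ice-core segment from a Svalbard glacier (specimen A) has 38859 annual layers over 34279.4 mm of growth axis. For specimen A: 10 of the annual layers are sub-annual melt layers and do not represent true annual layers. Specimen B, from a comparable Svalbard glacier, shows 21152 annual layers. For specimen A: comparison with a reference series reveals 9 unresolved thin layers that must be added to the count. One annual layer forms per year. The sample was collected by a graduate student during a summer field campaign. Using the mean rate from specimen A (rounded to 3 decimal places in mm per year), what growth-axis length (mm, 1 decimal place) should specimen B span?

Specimen A: correcting the raw count gives 38859 − 10 + 9 = 38858 true annual layers.
A: Mean rate = 34279.4 mm / 38858 years ≈ 0.882 mm/yr.
B's length ≈ 0.882 × 21152 = 18656.1 mm.

18656.1 mm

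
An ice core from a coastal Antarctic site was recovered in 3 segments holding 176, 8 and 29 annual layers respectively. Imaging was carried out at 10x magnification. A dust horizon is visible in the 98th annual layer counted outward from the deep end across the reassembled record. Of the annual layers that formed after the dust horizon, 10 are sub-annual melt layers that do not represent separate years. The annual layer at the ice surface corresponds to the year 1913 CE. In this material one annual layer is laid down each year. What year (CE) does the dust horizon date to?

Total annual layers = 176 + 8 + 29 = 213.
Between annual layer 98 and the ice surface there are 213 − 98 = 115 annual layers.
Excluding 10 false annual layers: 115 − 10 = 105.
The annual layer at the ice surface is 1913 CE, so the dust horizon dates to 1913 − 105 = 1808 CE.

1808 CE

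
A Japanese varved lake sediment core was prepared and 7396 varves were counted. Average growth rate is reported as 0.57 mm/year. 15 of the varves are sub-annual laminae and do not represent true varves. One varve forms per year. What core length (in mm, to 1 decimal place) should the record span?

Correcting the raw count gives 7396 − 15 = 7381 true varves.
Predicted length = 0.57 mm/year × 7381 years = 4207.2 mm.

4207.2 mm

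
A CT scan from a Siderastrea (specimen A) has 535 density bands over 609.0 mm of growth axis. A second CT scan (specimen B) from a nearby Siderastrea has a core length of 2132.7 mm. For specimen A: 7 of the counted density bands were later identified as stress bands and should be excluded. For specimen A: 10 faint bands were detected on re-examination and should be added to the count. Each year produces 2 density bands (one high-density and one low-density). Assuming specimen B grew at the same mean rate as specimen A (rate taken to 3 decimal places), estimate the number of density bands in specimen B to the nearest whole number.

1884 density bands

Specimen A: correcting the raw count gives 535 − 7 + 10 = 538 true density bands.
Specimen A: dividing by 2 density bands per year: 538 / 2 = 269 years.
A: Extension rate ≈ 609.0 / 269 = 2.264 mm per year.
Specimen B: 2132.7 mm / 2.264 mm per year = 942.01 years; at 2 density bands per year that is 942.01 × 2 ≈ 1884 density bands.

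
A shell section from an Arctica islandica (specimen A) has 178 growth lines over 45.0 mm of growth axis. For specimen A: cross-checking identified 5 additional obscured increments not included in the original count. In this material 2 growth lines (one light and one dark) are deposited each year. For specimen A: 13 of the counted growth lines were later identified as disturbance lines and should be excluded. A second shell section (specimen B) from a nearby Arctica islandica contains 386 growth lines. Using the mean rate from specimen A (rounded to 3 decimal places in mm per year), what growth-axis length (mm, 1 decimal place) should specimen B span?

Specimen A: true growth line count = 178 − 13 + 5 = 170.
Specimen A: 170 growth lines at 2 per year is 170 / 2 = 85 years.
A: Extension rate ≈ 45.0 / 85 = 0.529 mm/year.
Specimen B: 386 growth lines at 2 per year is 386 / 2 = 193 years. For B, 0.529 mm/year × 193 years = 102.1 mm.

102.1 mm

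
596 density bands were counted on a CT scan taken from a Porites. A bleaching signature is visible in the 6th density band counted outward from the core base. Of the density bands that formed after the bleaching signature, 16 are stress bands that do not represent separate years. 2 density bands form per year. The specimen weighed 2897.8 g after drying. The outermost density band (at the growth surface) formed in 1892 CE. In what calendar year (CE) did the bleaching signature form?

1605 CE

Between density band 6 and the growth surface there are 596 − 6 = 590 density bands.
Removing the 16 false density bands leaves 590 − 16 = 574 true density bands beyond the bleaching signature.
Dividing by 2 density bands per year: 574 / 2 = 287 years.
The density band at the growth surface is 1892 CE, so the bleaching signature dates to 1892 − 287 = 1605 CE.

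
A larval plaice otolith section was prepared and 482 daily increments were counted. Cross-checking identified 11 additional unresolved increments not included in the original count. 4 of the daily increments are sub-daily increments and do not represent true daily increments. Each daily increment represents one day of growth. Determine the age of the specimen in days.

489 days

After corrections the count is 482 − 4 + 11 = 489 daily increments.
At one daily increment per day, that is 489 days.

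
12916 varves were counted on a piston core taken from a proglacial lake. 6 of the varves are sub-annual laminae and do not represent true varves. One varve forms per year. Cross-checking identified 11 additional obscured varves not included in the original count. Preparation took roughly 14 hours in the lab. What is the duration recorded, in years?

12921 yr

Correcting the raw count gives 12916 − 6 + 11 = 12921 true varves.
With a one-to-one varve periodicity this is 12921 years.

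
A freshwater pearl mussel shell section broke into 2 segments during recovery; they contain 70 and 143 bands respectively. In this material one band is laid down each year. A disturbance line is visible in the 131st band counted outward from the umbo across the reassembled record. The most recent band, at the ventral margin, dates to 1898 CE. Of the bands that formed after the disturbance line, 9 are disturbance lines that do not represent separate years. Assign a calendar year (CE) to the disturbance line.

Total bands = 70 + 143 = 213.
Between band 131 and the ventral margin there are 213 − 131 = 82 bands.
82 − 9 false = 73 true bands after the disturbance line.
Counting back 73 years from 1898 CE places the disturbance line in 1898 − 73 = 1825 CE.

1825 CE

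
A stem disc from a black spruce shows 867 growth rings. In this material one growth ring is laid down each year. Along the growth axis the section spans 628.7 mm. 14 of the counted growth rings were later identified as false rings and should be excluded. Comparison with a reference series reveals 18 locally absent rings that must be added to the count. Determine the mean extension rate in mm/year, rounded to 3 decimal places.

0.722 mm/year

True growth ring count = 867 − 14 + 18 = 871.
628.7 mm over 871 years gives 628.7 / 871 ≈ 0.722 mm/year.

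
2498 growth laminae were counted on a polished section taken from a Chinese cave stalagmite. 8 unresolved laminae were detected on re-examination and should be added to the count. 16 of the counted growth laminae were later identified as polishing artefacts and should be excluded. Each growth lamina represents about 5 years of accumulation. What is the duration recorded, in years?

12450 yr

Adjusted count: 2498 − 16 + 8 = 2490 growth laminae.
2490 growth laminae at 5 years each span 2490 × 5 = 12450 years.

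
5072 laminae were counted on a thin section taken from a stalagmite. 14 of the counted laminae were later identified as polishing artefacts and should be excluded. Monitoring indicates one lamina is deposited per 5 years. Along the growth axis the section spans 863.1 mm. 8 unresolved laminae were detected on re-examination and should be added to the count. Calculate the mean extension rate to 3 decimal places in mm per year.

Adjusted count: 5072 − 14 + 8 = 5066 laminae.
Multiplying by 5 years per lamina: 5066 × 5 = 25330 years.
Mean rate = 863.1 mm / 25330 years ≈ 0.034 mm per year.

0.034 mm per year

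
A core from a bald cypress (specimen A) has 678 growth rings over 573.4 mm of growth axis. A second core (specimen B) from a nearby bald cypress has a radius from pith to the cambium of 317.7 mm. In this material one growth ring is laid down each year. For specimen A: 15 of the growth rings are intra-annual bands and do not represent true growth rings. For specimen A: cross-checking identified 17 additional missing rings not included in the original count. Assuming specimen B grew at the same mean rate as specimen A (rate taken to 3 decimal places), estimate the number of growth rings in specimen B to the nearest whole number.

377 growth rings

Specimen A: adjusted count: 678 − 15 + 17 = 680 growth rings.
A: Mean rate = 573.4 mm / 680 years ≈ 0.843 mm/yr.
B spans 317.7 / 0.843 = 376.87 years ≈ 377 growth rings.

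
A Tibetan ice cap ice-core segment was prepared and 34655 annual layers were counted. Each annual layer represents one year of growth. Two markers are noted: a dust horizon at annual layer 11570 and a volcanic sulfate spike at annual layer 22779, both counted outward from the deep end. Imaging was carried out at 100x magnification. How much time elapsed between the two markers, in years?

11209 years

22779 − 11570 = 11209 annual layers lie between the two events.
That is 11209 years at one annual layer per year.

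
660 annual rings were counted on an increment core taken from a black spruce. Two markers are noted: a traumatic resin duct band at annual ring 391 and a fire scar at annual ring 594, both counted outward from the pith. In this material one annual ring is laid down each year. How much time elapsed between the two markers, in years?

The two markers are separated by 594 − 391 = 203 annual rings.
One annual ring per year makes the interval 203 years.

203 years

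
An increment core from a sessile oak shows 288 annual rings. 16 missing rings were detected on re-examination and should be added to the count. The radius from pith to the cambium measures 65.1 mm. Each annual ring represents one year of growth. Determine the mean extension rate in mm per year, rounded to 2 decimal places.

True annual ring count = 288 + 16 = 304.
Extension rate ≈ 65.1 / 304 = 0.21 mm per year.

0.21 mm per year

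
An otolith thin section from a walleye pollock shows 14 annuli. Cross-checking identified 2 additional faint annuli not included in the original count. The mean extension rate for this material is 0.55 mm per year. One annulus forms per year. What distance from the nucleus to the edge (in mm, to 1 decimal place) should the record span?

8.8 mm

After corrections the count is 14 + 2 = 16 annuli.
Length ≈ 0.55 × 16 = 8.8 mm.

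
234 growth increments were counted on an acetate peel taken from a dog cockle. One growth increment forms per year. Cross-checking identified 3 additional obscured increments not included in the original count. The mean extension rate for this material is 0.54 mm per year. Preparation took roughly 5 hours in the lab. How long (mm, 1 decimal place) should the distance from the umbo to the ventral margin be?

128.0 mm

Adjusted count: 234 + 3 = 237 growth increments.
Predicted length = 0.54 mm/year × 237 years = 128.0 mm.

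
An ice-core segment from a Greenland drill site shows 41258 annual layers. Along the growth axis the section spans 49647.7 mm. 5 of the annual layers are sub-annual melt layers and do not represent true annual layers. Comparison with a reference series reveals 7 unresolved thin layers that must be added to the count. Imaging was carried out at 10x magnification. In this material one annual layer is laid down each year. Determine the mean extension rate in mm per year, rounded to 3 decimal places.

1.203 mm per year

Correcting the raw count gives 41258 − 5 + 7 = 41260 true annual layers.
49647.7 mm over 41260 years gives 49647.7 / 41260 ≈ 1.203 mm per year.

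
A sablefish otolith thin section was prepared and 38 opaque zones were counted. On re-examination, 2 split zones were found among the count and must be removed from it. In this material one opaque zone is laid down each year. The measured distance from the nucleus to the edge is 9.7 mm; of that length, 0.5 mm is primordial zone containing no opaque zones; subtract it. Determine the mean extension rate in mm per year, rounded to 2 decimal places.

0.26 mm per year

Correcting the raw count gives 38 − 2 = 36 true opaque zones.
Net length = 9.7 − 0.5 = 9.2 mm.
Mean rate = 9.2 mm / 36 years ≈ 0.26 mm per year.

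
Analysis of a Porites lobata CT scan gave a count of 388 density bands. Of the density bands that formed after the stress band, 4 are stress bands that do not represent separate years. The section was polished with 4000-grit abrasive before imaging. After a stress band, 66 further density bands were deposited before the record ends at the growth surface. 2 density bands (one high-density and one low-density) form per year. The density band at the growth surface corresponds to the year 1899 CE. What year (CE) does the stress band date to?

66 density bands formed after the stress band.
Excluding 4 false density bands: 66 − 4 = 62.
62 density bands at 2 per year is 62 / 2 = 31 years.
The density band at the growth surface is 1899 CE, so the stress band dates to 1899 − 31 = 1868 CE.

1868 CE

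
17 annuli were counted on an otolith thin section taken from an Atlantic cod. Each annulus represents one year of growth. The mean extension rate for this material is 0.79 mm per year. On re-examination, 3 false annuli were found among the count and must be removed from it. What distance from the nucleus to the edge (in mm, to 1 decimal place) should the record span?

11.1 mm

True annulus count = 17 − 3 = 14.
Predicted length = 0.79 mm/year × 14 years = 11.1 mm.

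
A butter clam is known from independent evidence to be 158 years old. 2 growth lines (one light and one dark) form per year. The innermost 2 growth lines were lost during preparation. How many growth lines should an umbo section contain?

314 growth lines

With 2 growth lines per year, 158 years would produce 158 × 2 = 316 growth lines.
Subtracting the 2 growth lines not captured gives 316 − 2 = 314 growth lines in the record.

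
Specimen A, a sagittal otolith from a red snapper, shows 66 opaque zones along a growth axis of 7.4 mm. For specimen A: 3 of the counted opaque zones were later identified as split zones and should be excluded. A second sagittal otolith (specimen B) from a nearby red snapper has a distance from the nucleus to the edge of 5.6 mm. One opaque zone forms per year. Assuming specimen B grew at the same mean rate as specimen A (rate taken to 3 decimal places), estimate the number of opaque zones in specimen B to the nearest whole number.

48 opaque zones

Specimen A: adjusted count: 66 − 3 = 63 opaque zones.
A: Extension rate ≈ 7.4 / 63 = 0.117 mm per year.
B spans 5.6 / 0.117 = 47.86 years ≈ 48 opaque zones.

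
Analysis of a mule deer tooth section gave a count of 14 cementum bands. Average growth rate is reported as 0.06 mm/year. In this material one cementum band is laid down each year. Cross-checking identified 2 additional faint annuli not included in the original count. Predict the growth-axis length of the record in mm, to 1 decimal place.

True cementum band count = 14 + 2 = 16.
16 years at 0.06 mm/year gives 0.06 × 16 = 1.0 mm.

1.0 mm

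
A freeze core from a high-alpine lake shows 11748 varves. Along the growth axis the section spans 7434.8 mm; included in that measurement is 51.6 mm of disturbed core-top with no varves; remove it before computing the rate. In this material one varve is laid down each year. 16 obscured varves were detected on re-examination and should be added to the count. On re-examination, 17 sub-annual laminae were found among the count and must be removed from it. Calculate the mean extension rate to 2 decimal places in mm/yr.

0.63 mm/yr

After corrections the count is 11748 − 17 + 16 = 11747 varves.
Net length = 7434.8 − 51.6 = 7383.2 mm.
Extension rate ≈ 7383.2 / 11747 = 0.63 mm/yr.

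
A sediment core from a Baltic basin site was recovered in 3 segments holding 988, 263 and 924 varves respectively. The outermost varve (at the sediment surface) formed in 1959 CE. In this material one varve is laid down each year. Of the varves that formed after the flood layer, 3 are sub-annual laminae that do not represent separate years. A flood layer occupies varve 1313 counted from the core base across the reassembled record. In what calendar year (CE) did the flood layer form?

Total varves = 988 + 263 + 924 = 2175.
2175 − 1313 = 862 varves lie beyond the flood layer toward the sediment surface.
Excluding 3 false varves: 862 − 3 = 859.
The varve at the sediment surface is 1959 CE, so the flood layer dates to 1959 − 859 = 1100 CE.

1100 CE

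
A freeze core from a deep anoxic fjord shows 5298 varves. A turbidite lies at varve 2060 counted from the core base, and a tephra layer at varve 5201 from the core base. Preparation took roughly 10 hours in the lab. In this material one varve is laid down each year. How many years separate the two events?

3141 years

5201 − 2060 = 3141 varves lie between the two events.
One varve per year makes the interval 3141 years.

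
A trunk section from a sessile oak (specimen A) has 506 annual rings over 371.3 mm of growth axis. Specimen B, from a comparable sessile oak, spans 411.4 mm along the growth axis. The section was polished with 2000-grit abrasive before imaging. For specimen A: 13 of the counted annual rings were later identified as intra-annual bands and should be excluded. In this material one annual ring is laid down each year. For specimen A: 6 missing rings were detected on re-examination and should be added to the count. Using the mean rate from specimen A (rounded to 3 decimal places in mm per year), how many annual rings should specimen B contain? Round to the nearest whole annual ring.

553 annual rings

Specimen A: correcting the raw count gives 506 − 13 + 6 = 499 true annual rings.
A: 371.3 mm over 499 years gives 371.3 / 499 ≈ 0.744 mm/yr.
B spans 411.4 / 0.744 = 552.96 years ≈ 553 annual rings.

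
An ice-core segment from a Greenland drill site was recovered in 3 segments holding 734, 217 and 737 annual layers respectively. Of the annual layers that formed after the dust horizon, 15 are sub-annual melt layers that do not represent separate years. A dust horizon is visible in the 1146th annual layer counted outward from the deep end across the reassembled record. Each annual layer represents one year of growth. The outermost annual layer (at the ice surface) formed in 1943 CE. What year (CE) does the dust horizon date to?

Total annual layers = 734 + 217 + 737 = 1688.
1688 − 1146 = 542 annual layers lie beyond the dust horizon toward the ice surface.
Removing the 15 false annual layers leaves 542 − 15 = 527 true annual layers beyond the dust horizon.
Counting back 527 years from 1943 CE places the dust horizon in 1943 − 527 = 1416 CE.

1416 CE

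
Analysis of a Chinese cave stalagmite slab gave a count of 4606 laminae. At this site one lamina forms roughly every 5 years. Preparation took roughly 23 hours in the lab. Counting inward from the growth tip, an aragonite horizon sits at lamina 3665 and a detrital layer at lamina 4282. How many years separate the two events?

3085 years

The two markers are separated by 4282 − 3665 = 617 laminae.
Multiplying by 5 years per lamina: 617 × 5 = 3085 years.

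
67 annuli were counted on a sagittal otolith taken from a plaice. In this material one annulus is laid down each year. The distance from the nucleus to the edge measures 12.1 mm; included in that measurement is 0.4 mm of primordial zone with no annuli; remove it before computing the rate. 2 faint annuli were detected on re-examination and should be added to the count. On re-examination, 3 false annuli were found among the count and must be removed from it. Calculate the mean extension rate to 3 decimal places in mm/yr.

Adjusted count: 67 − 3 + 2 = 66 annuli.
Net length = 12.1 − 0.4 = 11.7 mm.
Mean rate = 11.7 mm / 66 years ≈ 0.177 mm/yr.

0.177 mm/yr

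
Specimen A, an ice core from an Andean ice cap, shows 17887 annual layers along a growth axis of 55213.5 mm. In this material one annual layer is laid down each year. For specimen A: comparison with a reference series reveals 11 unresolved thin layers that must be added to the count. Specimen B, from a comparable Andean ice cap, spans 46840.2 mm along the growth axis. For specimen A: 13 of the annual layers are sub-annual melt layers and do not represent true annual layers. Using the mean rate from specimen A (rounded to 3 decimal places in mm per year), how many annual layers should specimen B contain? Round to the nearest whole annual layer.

Specimen A: adjusted count: 17887 − 13 + 11 = 17885 annual layers.
A: Mean rate = 55213.5 mm / 17885 years ≈ 3.087 mm/yr.
B spans 46840.2 / 3.087 = 15173.37 years ≈ 15173 annual layers.

15173 annual layers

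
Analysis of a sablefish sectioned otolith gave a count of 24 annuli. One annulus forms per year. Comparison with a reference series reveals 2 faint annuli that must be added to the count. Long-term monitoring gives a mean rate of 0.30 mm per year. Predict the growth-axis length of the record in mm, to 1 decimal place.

7.8 mm

After corrections the count is 24 + 2 = 26 annuli.
Length ≈ 0.30 × 26 = 7.8 mm.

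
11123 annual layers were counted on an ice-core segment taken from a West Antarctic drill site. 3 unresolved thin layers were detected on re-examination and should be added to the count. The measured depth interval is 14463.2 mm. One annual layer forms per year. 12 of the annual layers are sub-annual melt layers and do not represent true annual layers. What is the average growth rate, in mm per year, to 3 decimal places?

1.301 mm per year

After corrections the count is 11123 − 12 + 3 = 11114 annual layers.
Extension rate ≈ 14463.2 / 11114 = 1.301 mm per year.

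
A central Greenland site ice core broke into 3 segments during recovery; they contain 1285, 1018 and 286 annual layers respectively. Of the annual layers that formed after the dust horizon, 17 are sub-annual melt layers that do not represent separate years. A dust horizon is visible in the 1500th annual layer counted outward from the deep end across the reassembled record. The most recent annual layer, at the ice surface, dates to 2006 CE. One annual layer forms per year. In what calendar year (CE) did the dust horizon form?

Total annual layers = 1285 + 1018 + 286 = 2589.
2589 − 1500 = 1089 annual layers lie beyond the dust horizon toward the ice surface.
Excluding 17 false annual layers: 1089 − 17 = 1072.
2006 − 1072 = 934 CE.

934 CE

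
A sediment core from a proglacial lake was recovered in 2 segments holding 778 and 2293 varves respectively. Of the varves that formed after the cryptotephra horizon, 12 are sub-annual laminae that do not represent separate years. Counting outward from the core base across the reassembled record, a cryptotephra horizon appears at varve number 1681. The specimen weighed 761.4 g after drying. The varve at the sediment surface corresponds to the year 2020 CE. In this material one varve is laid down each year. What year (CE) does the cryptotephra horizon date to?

642 CE

Total varves = 778 + 2293 = 3071.
The cryptotephra horizon sits at varve 1681 from the core base, so 3071 − 1681 = 1390 varves formed after it.
1390 − 12 false = 1378 true varves after the cryptotephra horizon.
Counting back 1378 years from 2020 CE places the cryptotephra horizon in 2020 − 1378 = 642 CE.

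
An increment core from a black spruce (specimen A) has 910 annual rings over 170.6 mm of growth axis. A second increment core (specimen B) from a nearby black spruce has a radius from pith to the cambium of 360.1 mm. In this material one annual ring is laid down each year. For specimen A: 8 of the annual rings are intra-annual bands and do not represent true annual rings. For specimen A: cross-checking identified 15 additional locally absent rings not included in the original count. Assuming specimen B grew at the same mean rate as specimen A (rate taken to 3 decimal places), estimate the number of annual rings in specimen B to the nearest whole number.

1936 annual rings

Specimen A: after corrections the count is 910 − 8 + 15 = 917 annual rings.
A: 170.6 mm over 917 years gives 170.6 / 917 ≈ 0.186 mm/year.
B spans 360.1 / 0.186 = 1936.02 years ≈ 1936 annual rings.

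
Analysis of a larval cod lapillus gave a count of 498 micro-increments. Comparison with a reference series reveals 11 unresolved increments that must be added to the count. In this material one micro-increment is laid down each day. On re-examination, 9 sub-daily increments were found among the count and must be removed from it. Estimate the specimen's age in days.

500 days

Adjusted count: 498 − 9 + 11 = 500 micro-increments.
One micro-increment per day makes the duration 500 days.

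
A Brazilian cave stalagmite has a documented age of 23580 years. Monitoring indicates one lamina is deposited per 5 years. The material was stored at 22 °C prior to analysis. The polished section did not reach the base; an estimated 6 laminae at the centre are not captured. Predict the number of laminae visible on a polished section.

One lamina every 5 years means 23580 / 5 = 4716 laminae.
Subtracting the 6 laminae not captured gives 4716 − 6 = 4710 laminae in the record.

4710 laminae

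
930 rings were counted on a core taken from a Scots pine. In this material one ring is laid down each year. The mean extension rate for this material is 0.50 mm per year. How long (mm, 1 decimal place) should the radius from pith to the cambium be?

465.0 mm

The record spans 930 years at 0.50 mm per year.
Predicted length = 0.50 mm/year × 930 years = 465.0 mm.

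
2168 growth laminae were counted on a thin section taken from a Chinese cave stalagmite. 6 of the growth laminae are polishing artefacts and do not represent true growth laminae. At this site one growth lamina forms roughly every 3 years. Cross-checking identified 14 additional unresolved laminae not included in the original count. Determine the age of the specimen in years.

6528 yr

Correcting the raw count gives 2168 − 6 + 14 = 2176 true growth laminae.
2176 growth laminae at 3 years each span 2176 × 3 = 6528 years.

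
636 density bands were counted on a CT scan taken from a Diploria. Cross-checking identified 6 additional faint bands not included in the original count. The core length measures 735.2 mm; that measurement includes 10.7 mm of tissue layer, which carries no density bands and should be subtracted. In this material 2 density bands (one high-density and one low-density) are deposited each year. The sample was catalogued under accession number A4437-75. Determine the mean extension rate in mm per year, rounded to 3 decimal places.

2.257 mm per year

After corrections the count is 636 + 6 = 642 density bands.
Dividing by 2 density bands per year: 642 / 2 = 321 years.
The growth record spans 735.2 − 10.7 = 724.5 mm.
Mean rate = 724.5 mm / 321 years ≈ 2.257 mm per year.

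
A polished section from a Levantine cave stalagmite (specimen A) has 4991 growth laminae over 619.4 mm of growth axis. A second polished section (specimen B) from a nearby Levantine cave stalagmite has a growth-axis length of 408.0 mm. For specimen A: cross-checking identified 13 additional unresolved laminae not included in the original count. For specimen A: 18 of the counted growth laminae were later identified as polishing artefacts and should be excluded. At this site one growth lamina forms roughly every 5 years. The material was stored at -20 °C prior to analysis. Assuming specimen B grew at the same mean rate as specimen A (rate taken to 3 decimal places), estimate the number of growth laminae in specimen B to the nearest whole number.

3264 growth laminae

Specimen A: true growth lamina count = 4991 − 18 + 13 = 4986.
Specimen A: multiplying by 5 years per growth lamina: 4986 × 5 = 24930 years.
A: Extension rate ≈ 619.4 / 24930 = 0.025 mm per year.
B spans 408.0 / 0.025 = 16320.00 years; at 5 years per growth lamina that is 16320.00 / 5 ≈ 3264 growth laminae.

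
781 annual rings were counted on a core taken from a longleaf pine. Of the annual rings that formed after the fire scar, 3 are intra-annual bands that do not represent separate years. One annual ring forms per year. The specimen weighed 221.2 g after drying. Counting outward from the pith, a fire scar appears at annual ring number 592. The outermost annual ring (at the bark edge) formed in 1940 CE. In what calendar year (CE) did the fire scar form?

1754 CE

781 − 592 = 189 annual rings lie beyond the fire scar toward the bark edge.
189 − 3 false = 186 true annual rings after the fire scar.
The annual ring at the bark edge is 1940 CE, so the fire scar dates to 1940 − 186 = 1754 CE.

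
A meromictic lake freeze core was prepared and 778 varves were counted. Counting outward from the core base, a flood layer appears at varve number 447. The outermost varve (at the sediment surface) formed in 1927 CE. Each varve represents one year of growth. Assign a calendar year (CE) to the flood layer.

1596 CE

The flood layer sits at varve 447 from the core base, so 778 − 447 = 331 varves formed after it.
The varve at the sediment surface is 1927 CE, so the flood layer dates to 1927 − 331 = 1596 CE.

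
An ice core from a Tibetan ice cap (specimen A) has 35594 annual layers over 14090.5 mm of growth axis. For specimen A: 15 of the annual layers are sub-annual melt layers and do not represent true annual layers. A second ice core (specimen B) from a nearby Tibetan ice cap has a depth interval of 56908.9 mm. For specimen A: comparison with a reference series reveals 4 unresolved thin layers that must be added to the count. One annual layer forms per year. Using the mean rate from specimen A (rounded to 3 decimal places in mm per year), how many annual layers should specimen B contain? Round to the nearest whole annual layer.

143709 annual layers

Specimen A: true annual layer count = 35594 − 15 + 4 = 35583.
A: Mean rate = 14090.5 mm / 35583 years ≈ 0.396 mm per year.
Specimen B: 56908.9 mm / 0.396 mm per year = 143709.34 years ≈ 143709 annual layers.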